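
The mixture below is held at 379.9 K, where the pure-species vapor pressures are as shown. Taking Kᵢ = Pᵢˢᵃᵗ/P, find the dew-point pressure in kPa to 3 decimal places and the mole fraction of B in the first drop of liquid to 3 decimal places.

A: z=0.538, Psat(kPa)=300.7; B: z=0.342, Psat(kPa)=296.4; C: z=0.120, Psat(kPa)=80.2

At the dew point ψ → 1, so Σzᵢ/Kᵢ = 1 with Kᵢ = Pᵢˢᵃᵗ/P ⇒ 1/P = Σzᵢ/Pᵢˢᵃᵗ.
1/P = 0.538/300.7 + 0.342/296.4 + 0.120/80.2 = 0.004439 ⇒ P = 225.263 kPa
xᵢ = zᵢP/Pᵢˢᵃᵗ ⇒ x_B = 0.342·225.263/296.4 = 0.260

Pdew = 225.263 kPa, x_B = 0.260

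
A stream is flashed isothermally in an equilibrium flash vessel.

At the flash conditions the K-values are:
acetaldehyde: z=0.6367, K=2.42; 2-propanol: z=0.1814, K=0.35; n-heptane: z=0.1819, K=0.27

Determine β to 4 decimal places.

Let β = V/F and solve Σ zᵢ(Kᵢ−1)/(1+β(Kᵢ−1)) = 0.
Check two-phase: ΣzᵢKᵢ = 1.6534 > 1 and Σzᵢ/Kᵢ = 1.4551 > 1, so g(0) = 0.6534 > 0 and g(1) = -0.4551 < 0.
Newton–Raphson from β = 0.66:
  β = 0.6600: g = 0.00397, g' = -0.9382 → β = 0.6642
Converged at β = 0.6642.

β = 0.6642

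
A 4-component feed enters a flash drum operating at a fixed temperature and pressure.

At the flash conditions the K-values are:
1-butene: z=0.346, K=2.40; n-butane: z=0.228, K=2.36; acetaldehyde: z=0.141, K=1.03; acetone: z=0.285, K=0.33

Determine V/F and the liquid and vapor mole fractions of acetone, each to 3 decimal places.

V/F = 0.763, x_acetone = 0.583, y_acetone = 0.192

Material balance + equilibrium reduce to Σ zᵢ(Kᵢ−1)/(1+V/F(Kᵢ−1)) = 0.
Check two-phase: ΣzᵢKᵢ = 1.608 > 1 and Σzᵢ/Kᵢ = 1.241 > 1, so g(0) = 0.608 > 0 and g(1) = -0.241 < 0.
Newton iteration, V/F⁰ = 0.5:
  V/F = 0.500: g = 0.1865, g' = -0.673 → V/F = 0.777
  V/F = 0.777: g = -0.0114, g' = -0.812 → V/F = 0.763
Converged at V/F = 0.763.
Compositions from xᵢ = zᵢ/(1+V/F(Kᵢ−1)), yᵢ = Kᵢxᵢ:
  1-butene: x = 0.167, y = 0.402
  n-butane: x = 0.112, y = 0.264
  acetaldehyde: x = 0.138, y = 0.142
  acetone: x = 0.583, y = 0.192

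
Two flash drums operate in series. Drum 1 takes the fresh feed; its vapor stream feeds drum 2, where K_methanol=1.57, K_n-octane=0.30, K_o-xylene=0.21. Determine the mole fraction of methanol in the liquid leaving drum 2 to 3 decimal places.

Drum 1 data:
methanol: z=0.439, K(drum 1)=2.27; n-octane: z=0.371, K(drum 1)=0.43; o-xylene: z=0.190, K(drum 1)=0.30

Drum 1:
Newton–Raphson from ψ₁ = 0.43:
  ψ₁ = 0.430: g = -0.1098, g' = -0.698 → ψ₁ = 0.273
  ψ₁ = 0.273: g = -0.0007, g' = -0.702 → ψ₁ = 0.272
Converged at ψ₁ = 0.272.
Drum-1 compositions:
  methanol: x = 0.326, y = 0.741
  n-octane: x = 0.439, y = 0.189
  o-xylene: x = 0.235, y = 0.070
Drum-2 feed = drum-1 vapor: z₂ = (0.7408, 0.1888, 0.0704).
Drum 2:
Rachford–Rice: g(ψ₂) = Σ zᵢ(Kᵢ−1)/(1+ψ₂(Kᵢ−1)) = 0.
Feasibility: ΣzᵢKᵢ = 1.235, Σzᵢ/Kᵢ = 1.436 — both > 1, two phases present.
Newton–Raphson from ψ₂ = 0.5:
  ψ₂ = 0.500: g = 0.0334, g' = -0.485 → ψ₂ = 0.569
  ψ₂ = 0.569: g = -0.0017, g' = -0.538 → ψ₂ = 0.566
Converged at ψ₂ = 0.566.
  methanol: x = 0.560, y = 0.880
  n-octane: x = 0.313, y = 0.094
  o-xylene: x = 0.127, y = 0.027

x_methanol (drum 2) = 0.560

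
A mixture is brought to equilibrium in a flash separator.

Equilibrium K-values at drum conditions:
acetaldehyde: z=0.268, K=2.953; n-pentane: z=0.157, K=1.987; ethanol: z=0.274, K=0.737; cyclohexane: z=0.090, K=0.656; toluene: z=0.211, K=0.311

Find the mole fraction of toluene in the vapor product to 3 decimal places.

y_toluene = 0.105

Rachford–Rice: g(V/F) = Σ zᵢ(Kᵢ−1)/(1+V/F(Kᵢ−1)) = 0.
Feasibility: ΣzᵢKᵢ = 1.430, Σzᵢ/Kᵢ = 1.357 — both > 1, two phases present.
Iterate (Newton) starting at V/F = 0.5:
  V/F = 0.500: g = 0.0264, g' = -0.604 → V/F = 0.544
Converged at V/F = 0.544.
Compositions from xᵢ = zᵢ/(1+V/F(Kᵢ−1)), yᵢ = Kᵢxᵢ:
  acetaldehyde: x = 0.130, y = 0.384
  n-pentane: x = 0.102, y = 0.203
  ethanol: x = 0.320, y = 0.236
  cyclohexane: x = 0.111, y = 0.073
  toluene: x = 0.337, y = 0.105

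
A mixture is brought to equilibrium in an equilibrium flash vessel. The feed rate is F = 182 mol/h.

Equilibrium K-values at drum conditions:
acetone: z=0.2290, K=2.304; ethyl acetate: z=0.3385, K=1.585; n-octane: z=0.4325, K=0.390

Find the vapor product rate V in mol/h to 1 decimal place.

Let ψ = V/F and solve Σ zᵢ(Kᵢ−1)/(1+ψ(Kᵢ−1)) = 0.
Feasibility: ΣzᵢKᵢ = 1.2328, Σzᵢ/Kᵢ = 1.4219 — both > 1, two phases present.
Newton iteration, ψ⁰ = 0.55:
  ψ = 0.5500: g = -0.07331, g' = -0.5628 → ψ = 0.4197
  ψ = 0.4197: g = -0.00265, g' = -0.5281 → ψ = 0.4147
Converged at ψ = 0.4147.
Then V = ψ·F = 0.4147·182 = 75.5 mol/h and L = F − V = 106.5 mol/h.

V = 75.5 mol/h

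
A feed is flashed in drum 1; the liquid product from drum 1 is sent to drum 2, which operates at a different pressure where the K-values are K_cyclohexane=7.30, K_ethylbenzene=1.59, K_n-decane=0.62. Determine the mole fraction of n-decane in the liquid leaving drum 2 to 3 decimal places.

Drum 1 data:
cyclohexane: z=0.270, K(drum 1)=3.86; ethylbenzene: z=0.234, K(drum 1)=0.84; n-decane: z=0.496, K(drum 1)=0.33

Drum 1:
Material balance + equilibrium reduce to Σ zᵢ(Kᵢ−1)/(1+ψ₁(Kᵢ−1)) = 0.
Check two-phase: ΣzᵢKᵢ = 1.402 > 1 and Σzᵢ/Kᵢ = 1.852 > 1, so g(0) = 0.402 > 0 and g(1) = -0.852 < 0.
Newton iteration, ψ₁⁰ = 0.5:
  ψ₁ = 0.500: g = -0.2226, g' = -0.885 → ψ₁ = 0.248
  ψ₁ = 0.248: g = 0.0139, g' = -1.082 → ψ₁ = 0.261
Converged at ψ₁ = 0.261.
Drum-1 compositions:
  cyclohexane: x = 0.155, y = 0.596
  ethylbenzene: x = 0.244, y = 0.205
  n-decane: x = 0.601, y = 0.198
Drum-2 feed = drum-1 liquid: z₂ = (0.1545, 0.2442, 0.6013).
Drum 2:
Iterate (Newton) starting at ψ₂ = 0.68:
  ψ₂ = 0.680: g = -0.0210, g' = -0.421 → ψ₂ = 0.630
  ψ₂ = 0.630: g = 0.0005, g' = -0.444 → ψ₂ = 0.631
Converged at ψ₂ = 0.631.
  cyclohexane: x = 0.031, y = 0.227
  ethylbenzene: x = 0.178, y = 0.283
  n-decane: x = 0.791, y = 0.490

x_n-decane (drum 2) = 0.791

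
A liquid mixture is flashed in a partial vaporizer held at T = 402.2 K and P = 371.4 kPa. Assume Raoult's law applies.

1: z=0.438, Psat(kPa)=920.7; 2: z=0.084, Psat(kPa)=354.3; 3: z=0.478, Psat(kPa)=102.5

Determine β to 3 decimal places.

β = 0.303

Raoult's law: Kᵢ = Pᵢˢᵃᵗ/P = Pᵢˢᵃᵗ/371.4.
  K_1 = 920.7/371.4 = 2.47900, K_2 = 354.3/371.4 = 0.95396, K_3 = 102.5/371.4 = 0.27598
Material balance + equilibrium reduce to Σ zᵢ(Kᵢ−1)/(1+β(Kᵢ−1)) = 0.
Check two-phase: ΣzᵢKᵢ = 1.298 > 1 and Σzᵢ/Kᵢ = 1.997 > 1, so g(0) = 0.298 > 0 and g(1) = -0.997 < 0.
Newton iteration, β⁰ = 0.5:
  β = 0.500: g = -0.1740, g' = -0.932 → β = 0.313
  β = 0.313: g = -0.0089, g' = -0.867 → β = 0.303
Converged at β = 0.303.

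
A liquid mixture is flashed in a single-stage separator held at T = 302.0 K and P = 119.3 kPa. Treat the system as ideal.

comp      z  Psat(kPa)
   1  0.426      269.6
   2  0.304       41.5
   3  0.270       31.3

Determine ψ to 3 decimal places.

Raoult's law: Kᵢ = Pᵢˢᵃᵗ/P = Pᵢˢᵃᵗ/119.3.
  K_1 = 269.6/119.3 = 2.25985, K_2 = 41.5/119.3 = 0.34786, K_3 = 31.3/119.3 = 0.26236
Material balance + equilibrium reduce to Σ zᵢ(Kᵢ−1)/(1+ψ(Kᵢ−1)) = 0.
Feasibility: ΣzᵢKᵢ = 1.139, Σzᵢ/Kᵢ = 2.092 — both > 1, two phases present.
Newton–Raphson from ψ = 0.32:
  ψ = 0.320: g = -0.1287, g' = -0.802 → ψ = 0.159
Converged at ψ = 0.159.

ψ = 0.159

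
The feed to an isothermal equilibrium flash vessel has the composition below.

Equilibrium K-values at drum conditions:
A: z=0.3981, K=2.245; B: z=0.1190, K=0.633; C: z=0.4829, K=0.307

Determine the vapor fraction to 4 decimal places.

Let ψ = V/F and solve Σ zᵢ(Kᵢ−1)/(1+ψ(Kᵢ−1)) = 0.
Check two-phase: ΣzᵢKᵢ = 1.1173 > 1 and Σzᵢ/Kᵢ = 1.9383 > 1, so g(0) = 0.1173 > 0 and g(1) = -0.9383 < 0.
Newton–Raphson from ψ = 0.66:
  ψ = 0.6600: g = -0.40229, g' = -1.0015 → ψ = 0.2583
  ψ = 0.2583: g = -0.08084, g' = -0.7169 → ψ = 0.1456
  ψ = 0.1456: g = 0.00127, g' = -0.7470 → ψ = 0.1473
Converged at ψ = 0.1473.

ψ = 0.1473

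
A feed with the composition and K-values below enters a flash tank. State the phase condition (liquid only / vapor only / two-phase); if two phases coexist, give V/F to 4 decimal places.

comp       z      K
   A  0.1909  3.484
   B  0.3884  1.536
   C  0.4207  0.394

ΣzᵢKᵢ = 1.4274; Σzᵢ/Kᵢ = 1.3754.
Both exceed 1, so a two-phase solution exists.
Material balance + equilibrium reduce to Σ zᵢ(Kᵢ−1)/(1+ψ(Kᵢ−1)) = 0.
Newton iteration, ψ⁰ = 0.5:
  ψ = 0.5000: g = 0.00991, g' = -0.6218 → ψ = 0.5159
Converged at ψ = 0.5159.

two-phase, V/F = 0.5159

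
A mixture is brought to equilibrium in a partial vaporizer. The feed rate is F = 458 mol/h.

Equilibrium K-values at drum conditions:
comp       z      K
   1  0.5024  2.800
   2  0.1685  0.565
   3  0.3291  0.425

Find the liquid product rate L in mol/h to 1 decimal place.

L = 152.0 mol/h

Material balance + equilibrium reduce to Σ zᵢ(Kᵢ−1)/(1+ψ(Kᵢ−1)) = 0.
Feasibility: ΣzᵢKᵢ = 1.6418, Σzᵢ/Kᵢ = 1.2520 — both > 1, two phases present.
Iterate (Newton) starting at ψ = 0.31:
  ψ = 0.3100: g = 0.26543, g' = -0.8743 → ψ = 0.6136
  ψ = 0.6136: g = 0.03734, g' = -0.6867 → ψ = 0.6680
  ψ = 0.6680: g = 0.00006, g' = -0.6858 → ψ = 0.6681
Converged at ψ = 0.6681.
Then V = ψ·F = 0.6681·458 = 306.0 mol/h and L = F − V = 152.0 mol/h.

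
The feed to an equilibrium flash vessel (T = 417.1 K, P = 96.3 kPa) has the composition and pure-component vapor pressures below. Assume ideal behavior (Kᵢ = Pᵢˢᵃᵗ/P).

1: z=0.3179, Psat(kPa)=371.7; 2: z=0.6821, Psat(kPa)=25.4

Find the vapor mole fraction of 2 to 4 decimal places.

Raoult's law: Kᵢ = Pᵢˢᵃᵗ/P = Pᵢˢᵃᵗ/96.3.
  K_1 = 371.7/96.3 = 3.859813, K_2 = 25.4/96.3 = 0.263759
Material balance + equilibrium reduce to Σ zᵢ(Kᵢ−1)/(1+ψ(Kᵢ−1)) = 0.
g(0) = ΣzᵢKᵢ − 1 = 0.4069 and g(1) = 1 − Σzᵢ/Kᵢ = -1.6684, so a root lies in (0, 1).
Binary case is linear: z₁(K₁−1)(1+ψ(K₂−1)) + z₂(K₂−1)(1+ψ(K₁−1)) = 0
⇒ ψ = [z₁(K₁−1)+z₂(K₂−1)] / [−(K₁−1)(K₂−1)] = 0.40694/2.10551 = 0.1933
Compositions from xᵢ = zᵢ/(1+ψ(Kᵢ−1)), yᵢ = Kᵢxᵢ:
  1: x = 0.2047, y = 0.7902
  2: x = 0.7953, y = 0.2098

y_2 = 0.2098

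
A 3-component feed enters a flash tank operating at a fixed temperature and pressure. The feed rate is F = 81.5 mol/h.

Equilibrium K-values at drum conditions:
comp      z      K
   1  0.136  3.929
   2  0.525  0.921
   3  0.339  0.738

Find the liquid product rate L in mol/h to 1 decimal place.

L = 34.5 mol/h

Rachford–Rice: g(ψ) = Σ zᵢ(Kᵢ−1)/(1+ψ(Kᵢ−1)) = 0.
Feasibility: ΣzᵢKᵢ = 1.268, Σzᵢ/Kᵢ = 1.064 — both > 1, two phases present.
Iterate (Newton) starting at ψ = 0.5:
  ψ = 0.500: g = 0.0162, g' = -0.226 → ψ = 0.572
  ψ = 0.572: g = 0.0010, g' = -0.199 → ψ = 0.577
Converged at ψ = 0.577.
Then V = ψ·F = 0.5769·81.5 = 47.0 mol/h and L = F − V = 34.5 mol/h.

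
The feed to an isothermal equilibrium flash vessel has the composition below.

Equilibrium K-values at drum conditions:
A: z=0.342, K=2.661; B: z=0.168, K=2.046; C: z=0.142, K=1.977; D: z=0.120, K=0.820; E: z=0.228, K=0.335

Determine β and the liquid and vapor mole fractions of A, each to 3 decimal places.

Material balance + equilibrium reduce to Σ zᵢ(Kᵢ−1)/(1+β(Kᵢ−1)) = 0.
Feasibility: ΣzᵢKᵢ = 1.709, Σzᵢ/Kᵢ = 1.109 — both > 1, two phases present.
Iterate (Newton) starting at β = 0.46:
  β = 0.460: g = 0.2944, g' = -0.665 → β = 0.902
  β = 0.902: g = -0.0135, g' = -0.874 → β = 0.887
Converged at β = 0.887.
Compositions from xᵢ = zᵢ/(1+β(Kᵢ−1)), yᵢ = Kᵢxᵢ:
  A: x = 0.138, y = 0.368
  B: x = 0.087, y = 0.178
  C: x = 0.076, y = 0.150
  D: x = 0.143, y = 0.117
  E: x = 0.556, y = 0.186

β = 0.887, x_A = 0.138, y_A = 0.368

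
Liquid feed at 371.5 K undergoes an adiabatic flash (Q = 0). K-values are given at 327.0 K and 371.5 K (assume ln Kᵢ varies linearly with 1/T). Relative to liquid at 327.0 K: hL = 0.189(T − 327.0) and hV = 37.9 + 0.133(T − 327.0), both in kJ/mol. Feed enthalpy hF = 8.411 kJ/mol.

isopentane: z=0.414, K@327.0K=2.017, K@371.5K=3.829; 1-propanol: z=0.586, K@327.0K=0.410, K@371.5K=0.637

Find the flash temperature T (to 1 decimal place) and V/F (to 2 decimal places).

Adiabatic flash: solve Rachford–Rice at each trial T, then check hF = ψ·hV(T) + (1−ψ)·hL(T).
  T = 327.0 K: K = (2.017, 0.410), RR gives ψ = 0.125, H_out = 4.756 kJ/mol
  T = 371.5 K: K = (3.829, 0.637), RR gives ψ = 0.933, H_out = 41.459 kJ/mol
  T = 349.2 K: K = (2.834, 0.518), RR gives ψ = 0.539, H_out = 23.972 kJ/mol
  T = 338.1 K: K = (2.404, 0.463), RR gives ψ = 0.353, H_out = 15.263 kJ/mol
  T = 332.6 K: K = (2.207, 0.436), RR gives ψ = 0.249, H_out = 10.412 kJ/mol
  T = 329.8 K: K = (2.111, 0.423), RR gives ψ = 0.190, H_out = 7.698 kJ/mol
  T = 331.2 K: K = (2.159, 0.430), RR gives ψ = 0.220, H_out = 9.080 kJ/mol
Linear interpolation between T = 329.8 (H_out = 7.698) and T = 331.2 (H_out = 9.080) on hF = 8.411 gives T ≈ 330.5 K, at which ψ = 0.21.

T = 330.5 K, V/F = 0.21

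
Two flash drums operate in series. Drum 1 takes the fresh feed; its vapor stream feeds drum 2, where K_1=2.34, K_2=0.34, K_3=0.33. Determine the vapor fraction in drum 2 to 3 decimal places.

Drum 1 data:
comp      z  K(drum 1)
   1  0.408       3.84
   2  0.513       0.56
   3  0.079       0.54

V/F (drum 2) = 0.423

Drum 1:
Let ψ₁ = V/F and solve Σ zᵢ(Kᵢ−1)/(1+ψ₁(Kᵢ−1)) = 0.
Feasibility: ΣzᵢKᵢ = 1.897, Σzᵢ/Kᵢ = 1.169 — both > 1, two phases present.
Newton–Raphson from ψ₁ = 0.51:
  ψ₁ = 0.510: g = 0.1348, g' = -0.743 → ψ₁ = 0.691
  ψ₁ = 0.691: g = 0.0132, g' = -0.616 → ψ₁ = 0.713
Converged at ψ₁ = 0.713.
Drum-1 compositions:
  1: x = 0.135, y = 0.518
  2: x = 0.748, y = 0.419
  3: x = 0.118, y = 0.063
Drum-2 feed = drum-1 vapor: z₂ = (0.5179, 0.4186, 0.0635).
Drum 2:
Newton–Raphson from ψ₂ = 0.5:
  ψ₂ = 0.500: g = -0.0608, g' = -0.804 → ψ₂ = 0.424
  ψ₂ = 0.424: g = -0.0008, g' = -0.785 → ψ₂ = 0.423
Converged at ψ₂ = 0.423.
  1: x = 0.330, y = 0.773
  2: x = 0.581, y = 0.198
  3: x = 0.089, y = 0.029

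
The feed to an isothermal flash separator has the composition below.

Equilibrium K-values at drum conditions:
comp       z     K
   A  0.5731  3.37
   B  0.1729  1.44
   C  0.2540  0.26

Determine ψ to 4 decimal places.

Let ψ = V/F and solve Σ zᵢ(Kᵢ−1)/(1+ψ(Kᵢ−1)) = 0.
Feasibility: ΣzᵢKᵢ = 2.2464, Σzᵢ/Kᵢ = 1.2671 — both > 1, two phases present.
Newton iteration, ψ⁰ = 0.35:
  ψ = 0.3500: g = 0.55468, g' = -1.2402 → ψ = 0.7973
  ψ = 0.7973: g = 0.06798, g' = -1.2312 → ψ = 0.8525
  ψ = 0.8525: g = -0.00412, g' = -1.3911 → ψ = 0.8495
Converged at ψ = 0.8495.

ψ = 0.8495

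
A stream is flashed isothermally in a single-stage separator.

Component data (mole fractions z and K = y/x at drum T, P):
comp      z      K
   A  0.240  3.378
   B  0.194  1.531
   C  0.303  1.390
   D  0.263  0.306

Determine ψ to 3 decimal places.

ψ = 0.736

Newton iteration, ψ⁰ = 0.65:
  ψ = 0.650: g = 0.0625, g' = -0.689 → ψ = 0.741
  ψ = 0.741: g = -0.0033, g' = -0.770 → ψ = 0.736
Converged at ψ = 0.736.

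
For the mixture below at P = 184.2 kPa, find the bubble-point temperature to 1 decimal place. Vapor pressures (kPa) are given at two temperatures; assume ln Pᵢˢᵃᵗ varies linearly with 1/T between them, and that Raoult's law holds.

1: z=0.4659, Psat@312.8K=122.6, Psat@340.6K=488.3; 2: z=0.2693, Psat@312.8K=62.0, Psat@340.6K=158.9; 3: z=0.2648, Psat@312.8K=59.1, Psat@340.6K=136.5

T = 328.7 K

Bubble-point temperature: ΣzᵢPᵢˢᵃᵗ(T) = P. Interpolate ln Pᵢˢᵃᵗ = aᵢ + bᵢ/T.
  T = 312.8 K: ΣzᵢPᵢˢᵃᵗ = 89.47 kPa
  T = 340.6 K: ΣzᵢPᵢˢᵃᵗ = 306.44 kPa
  T = 326.7 K: ΣzᵢPᵢˢᵃᵗ = 168.88 kPa
  T = 333.6 K: ΣzᵢPᵢˢᵃᵗ = 228.09 kPa
  T = 330.1 K: ΣzᵢPᵢˢᵃᵗ = 196.07 kPa
  T = 328.4 K: ΣzᵢPᵢˢᵃᵗ = 182.02 kPa
Interpolating between 328.4 K and 330.1 K gives T ≈ 328.7 K.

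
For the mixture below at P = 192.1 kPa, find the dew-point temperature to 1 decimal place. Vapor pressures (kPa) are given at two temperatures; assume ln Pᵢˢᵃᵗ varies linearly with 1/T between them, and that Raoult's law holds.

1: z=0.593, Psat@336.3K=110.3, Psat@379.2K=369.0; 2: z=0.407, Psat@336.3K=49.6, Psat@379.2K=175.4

T = 368.5 K

Dew-point temperature: Σzᵢ·P/Pᵢˢᵃᵗ(T) = 1. Interpolate ln Pᵢˢᵃᵗ = aᵢ + bᵢ/T.
  T = 336.3 K: ΣzᵢP/Pᵢˢᵃᵗ = 2.6091
  T = 379.2 K: ΣzᵢP/Pᵢˢᵃᵗ = 0.7545
  T = 357.8 K: ΣzᵢP/Pᵢˢᵃᵗ = 1.3497
  T = 368.5 K: ΣzᵢP/Pᵢˢᵃᵗ = 1.0006
  T = 373.9 K: ΣzᵢP/Pᵢˢᵃᵗ = 0.8660
  T = 371.2 K: ΣzᵢP/Pᵢˢᵃᵗ = 0.9304
Interpolating between 368.5 K and 371.2 K gives T ≈ 368.5 K.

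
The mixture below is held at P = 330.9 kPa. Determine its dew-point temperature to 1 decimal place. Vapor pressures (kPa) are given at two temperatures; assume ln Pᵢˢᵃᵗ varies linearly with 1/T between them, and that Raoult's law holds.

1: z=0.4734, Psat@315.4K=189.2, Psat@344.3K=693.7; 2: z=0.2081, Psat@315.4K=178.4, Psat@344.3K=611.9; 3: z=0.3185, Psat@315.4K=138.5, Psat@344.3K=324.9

T = 332.7 K

Dew-point temperature: Σzᵢ·P/Pᵢˢᵃᵗ(T) = 1. Interpolate ln Pᵢˢᵃᵗ = aᵢ + bᵢ/T.
  T = 315.4 K: ΣzᵢP/Pᵢˢᵃᵗ = 1.9749
  T = 344.3 K: ΣzᵢP/Pᵢˢᵃᵗ = 0.6627
  T = 329.9 K: ΣzᵢP/Pᵢˢᵃᵗ = 1.1087
  T = 337.1 K: ΣzᵢP/Pᵢˢᵃᵗ = 0.8514
  T = 333.5 K: ΣzᵢP/Pᵢˢᵃᵗ = 0.9698
  T = 331.7 K: ΣzᵢP/Pᵢˢᵃᵗ = 1.0365
Interpolating between 331.7 K and 333.5 K gives T ≈ 332.7 K.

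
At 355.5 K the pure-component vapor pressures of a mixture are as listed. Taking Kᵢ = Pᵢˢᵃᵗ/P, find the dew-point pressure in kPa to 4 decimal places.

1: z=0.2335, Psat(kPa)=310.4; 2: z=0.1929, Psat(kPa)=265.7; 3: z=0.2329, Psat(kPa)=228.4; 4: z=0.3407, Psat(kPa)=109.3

Pdew = 178.0921 kPa

At the dew point ψ → 1, so Σzᵢ/Kᵢ = 1 with Kᵢ = Pᵢˢᵃᵗ/P ⇒ 1/P = Σzᵢ/Pᵢˢᵃᵗ.
1/P = 0.2335/310.4 + 0.1929/265.7 + 0.2329/228.4 + 0.3407/109.3 = 0.0056151 ⇒ P = 178.0921 kPa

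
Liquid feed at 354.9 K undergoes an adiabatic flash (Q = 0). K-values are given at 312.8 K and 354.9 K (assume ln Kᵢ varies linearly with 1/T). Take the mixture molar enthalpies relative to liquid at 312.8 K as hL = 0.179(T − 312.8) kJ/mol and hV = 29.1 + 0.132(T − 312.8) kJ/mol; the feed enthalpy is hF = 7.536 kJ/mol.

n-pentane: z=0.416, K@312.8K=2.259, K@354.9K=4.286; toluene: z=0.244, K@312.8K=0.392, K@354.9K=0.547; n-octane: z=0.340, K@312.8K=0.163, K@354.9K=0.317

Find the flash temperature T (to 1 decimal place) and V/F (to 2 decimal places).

Adiabatic flash: solve Rachford–Rice at each trial T, then check hF = ψ·hV(T) + (1−ψ)·hL(T).
  T = 312.8 K: K = (2.259, 0.392, 0.163), RR gives ψ = 0.096, H_out = 2.802 kJ/mol
  T = 354.9 K: K = (4.286, 0.547, 0.317), RR gives ψ = 0.520, H_out = 21.638 kJ/mol
  T = 333.9 K: K = (3.177, 0.468, 0.232), RR gives ψ = 0.348, H_out = 13.556 kJ/mol
  T = 323.4 K: K = (2.696, 0.430, 0.196), RR gives ψ = 0.241, H_out = 8.804 kJ/mol
  T = 318.1 K: K = (2.472, 0.411, 0.179), RR gives ψ = 0.176, H_out = 6.013 kJ/mol
  T = 320.8 K: K = (2.585, 0.420, 0.187), RR gives ψ = 0.210, H_out = 7.478 kJ/mol
  T = 322.1 K: K = (2.640, 0.425, 0.192), RR gives ψ = 0.226, H_out = 8.150 kJ/mol
Linear interpolation between T = 320.8 (H_out = 7.478) and T = 322.1 (H_out = 8.150) on hF = 7.536 gives T ≈ 320.9 K, at which ψ = 0.21.

T = 320.9 K, V/F = 0.21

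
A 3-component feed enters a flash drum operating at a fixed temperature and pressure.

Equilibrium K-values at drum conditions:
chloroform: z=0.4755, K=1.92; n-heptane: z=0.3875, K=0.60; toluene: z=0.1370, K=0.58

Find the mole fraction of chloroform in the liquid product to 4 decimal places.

Rachford–Rice: g(ψ) = Σ zᵢ(Kᵢ−1)/(1+ψ(Kᵢ−1)) = 0.
Feasibility: ΣzᵢKᵢ = 1.2249, Σzᵢ/Kᵢ = 1.1297 — both > 1, two phases present.
Newton–Raphson from ψ = 0.5:
  ψ = 0.5000: g = 0.03304, g' = -0.3244 → ψ = 0.6019
  ψ = 0.6019: g = 0.00040, g' = -0.3176 → ψ = 0.6031
Converged at ψ = 0.6031.
Compositions from xᵢ = zᵢ/(1+ψ(Kᵢ−1)), yᵢ = Kᵢxᵢ:
  chloroform: x = 0.3058, y = 0.5872
  n-heptane: x = 0.5107, y = 0.3064
  toluene: x = 0.1835, y = 0.1064

x_chloroform = 0.3058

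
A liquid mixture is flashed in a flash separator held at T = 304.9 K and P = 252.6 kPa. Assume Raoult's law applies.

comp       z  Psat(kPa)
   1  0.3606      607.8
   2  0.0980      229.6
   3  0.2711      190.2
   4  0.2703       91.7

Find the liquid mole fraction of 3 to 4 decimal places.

x_3 = 0.3024

Raoult's law: Kᵢ = Pᵢˢᵃᵗ/P = Pᵢˢᵃᵗ/252.6.
  K_1 = 607.8/252.6 = 2.406176, K_2 = 229.6/252.6 = 0.908947, K_3 = 190.2/252.6 = 0.752969, K_4 = 91.7/252.6 = 0.363025
Rachford–Rice: g(ψ) = Σ zᵢ(Kᵢ−1)/(1+ψ(Kᵢ−1)) = 0.
g(0) = ΣzᵢKᵢ − 1 = 0.2590 and g(1) = 1 − Σzᵢ/Kᵢ = -0.3623, so a root lies in (0, 1).
Iterate (Newton) starting at ψ = 0.62:
  ψ = 0.6200: g = -0.10220, g' = -0.5270 → ψ = 0.4261
  ψ = 0.4261: g = -0.00336, g' = -0.5070 → ψ = 0.4195
Converged at ψ = 0.4195.
Compositions from xᵢ = zᵢ/(1+ψ(Kᵢ−1)), yᵢ = Kᵢxᵢ:
  1: x = 0.2268, y = 0.5458
  2: x = 0.1019, y = 0.0926
  3: x = 0.3024, y = 0.2277
  4: x = 0.3689, y = 0.1339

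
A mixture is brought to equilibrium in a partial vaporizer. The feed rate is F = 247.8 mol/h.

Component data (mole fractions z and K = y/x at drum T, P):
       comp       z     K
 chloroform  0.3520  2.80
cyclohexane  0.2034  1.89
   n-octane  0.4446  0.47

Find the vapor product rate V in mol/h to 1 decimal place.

Material balance + equilibrium reduce to Σ zᵢ(Kᵢ−1)/(1+ψ(Kᵢ−1)) = 0.
Feasibility: ΣzᵢKᵢ = 1.5790, Σzᵢ/Kᵢ = 1.1793 — both > 1, two phases present.
Iterate (Newton) starting at ψ = 0.5:
  ψ = 0.5000: g = 0.13816, g' = -0.6243 → ψ = 0.7213
  ψ = 0.7213: g = 0.00445, g' = -0.6030 → ψ = 0.7287
Converged at ψ = 0.7287.
Then V = ψ·F = 0.7287·247.8 = 180.6 mol/h and L = F − V = 67.2 mol/h.

V = 180.6 mol/h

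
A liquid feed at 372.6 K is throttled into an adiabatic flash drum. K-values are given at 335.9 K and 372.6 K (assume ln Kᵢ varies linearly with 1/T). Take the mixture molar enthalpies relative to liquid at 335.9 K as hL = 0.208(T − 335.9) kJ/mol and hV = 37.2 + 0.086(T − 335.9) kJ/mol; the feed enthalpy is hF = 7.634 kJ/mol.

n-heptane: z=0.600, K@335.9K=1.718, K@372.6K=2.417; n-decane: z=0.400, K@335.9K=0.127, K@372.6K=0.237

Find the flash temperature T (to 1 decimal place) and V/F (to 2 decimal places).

T = 339.7 K, V/F = 0.19

Adiabatic flash: solve Rachford–Rice at each trial T, then check hF = ψ·hV(T) + (1−ψ)·hL(T).
  T = 335.9 K: K = (1.718, 0.127), RR gives ψ = 0.130, H_out = 4.843 kJ/mol
  T = 372.6 K: K = (2.417, 0.237), RR gives ψ = 0.504, H_out = 24.129 kJ/mol
  T = 354.2 K: K = (2.055, 0.176), RR gives ψ = 0.349, H_out = 16.014 kJ/mol
  T = 345.0 K: K = (1.882, 0.150), RR gives ψ = 0.253, H_out = 11.012 kJ/mol
  T = 340.4 K: K = (1.799, 0.138), RR gives ψ = 0.195, H_out = 8.091 kJ/mol
  T = 338.1 K: K = (1.757, 0.132), RR gives ψ = 0.163, H_out = 6.486 kJ/mol
Linear interpolation between T = 338.1 (H_out = 6.486) and T = 340.4 (H_out = 8.091) on hF = 7.634 gives T ≈ 339.7 K, at which ψ = 0.19.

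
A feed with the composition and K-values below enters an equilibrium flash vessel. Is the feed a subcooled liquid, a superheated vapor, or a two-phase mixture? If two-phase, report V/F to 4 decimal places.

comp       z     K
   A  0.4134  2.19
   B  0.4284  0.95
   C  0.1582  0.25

ΣzᵢKᵢ = 1.3519; Σzᵢ/Kᵢ = 1.2725.
Both exceed 1, so a two-phase solution exists.
Material balance + equilibrium reduce to Σ zᵢ(Kᵢ−1)/(1+ψ(Kᵢ−1)) = 0.
Newton iteration, ψ⁰ = 0.5:
  ψ = 0.5000: g = 0.09662, g' = -0.4590 → ψ = 0.7105
  ψ = 0.7105: g = -0.00963, g' = -0.5808 → ψ = 0.6939
  ψ = 0.6939: g = -0.00014, g' = -0.5637 → ψ = 0.6936
Converged at ψ = 0.6936.

two-phase, V/F = 0.6936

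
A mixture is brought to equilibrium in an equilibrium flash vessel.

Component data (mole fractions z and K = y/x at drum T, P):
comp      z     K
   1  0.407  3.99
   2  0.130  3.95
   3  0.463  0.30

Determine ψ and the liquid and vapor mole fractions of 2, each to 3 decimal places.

ψ = 0.612, x_2 = 0.046, y_2 = 0.183

Rachford–Rice: g(ψ) = Σ zᵢ(Kᵢ−1)/(1+ψ(Kᵢ−1)) = 0.
Check two-phase: ΣzᵢKᵢ = 2.276 > 1 and Σzᵢ/Kᵢ = 1.678 > 1, so g(0) = 1.276 > 0 and g(1) = -0.678 < 0.
Newton iteration, ψ⁰ = 0.69:
  ψ = 0.690: g = -0.1033, g' = -1.359 → ψ = 0.614
  ψ = 0.614: g = -0.0029, g' = -1.293 → ψ = 0.612
Converged at ψ = 0.612.
Compositions from xᵢ = zᵢ/(1+ψ(Kᵢ−1)), yᵢ = Kᵢxᵢ:
  1: x = 0.144, y = 0.574
  2: x = 0.046, y = 0.183
  3: x = 0.810, y = 0.243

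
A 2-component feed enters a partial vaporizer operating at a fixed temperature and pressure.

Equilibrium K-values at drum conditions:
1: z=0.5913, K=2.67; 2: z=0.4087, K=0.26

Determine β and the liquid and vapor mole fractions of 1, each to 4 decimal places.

β = 0.5543, x_1 = 0.3071, y_1 = 0.8198

Let β = V/F and solve Σ zᵢ(Kᵢ−1)/(1+β(Kᵢ−1)) = 0.
g(0) = ΣzᵢKᵢ − 1 = 0.6850 and g(1) = 1 − Σzᵢ/Kᵢ = -0.7934, so a root lies in (0, 1).
Binary case is linear: z₁(K₁−1)(1+β(K₂−1)) + z₂(K₂−1)(1+β(K₁−1)) = 0
⇒ β = [z₁(K₁−1)+z₂(K₂−1)] / [−(K₁−1)(K₂−1)] = 0.68503/1.23580 = 0.5543
Compositions from xᵢ = zᵢ/(1+β(Kᵢ−1)), yᵢ = Kᵢxᵢ:
  1: x = 0.3071, y = 0.8198
  2: x = 0.6929, y = 0.1802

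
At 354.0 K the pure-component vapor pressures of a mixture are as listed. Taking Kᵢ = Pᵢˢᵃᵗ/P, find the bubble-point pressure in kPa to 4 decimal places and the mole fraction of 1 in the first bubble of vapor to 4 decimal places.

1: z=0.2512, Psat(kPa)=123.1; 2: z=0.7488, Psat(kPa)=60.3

Pbub = 76.0754 kPa, y_1 = 0.4065

At the bubble point ψ → 0, so ΣzᵢKᵢ = 1 with Kᵢ = Pᵢˢᵃᵗ/P ⇒ P = ΣzᵢPᵢˢᵃᵗ.
P = 0.2512·123.1 + 0.7488·60.3 = 76.0754 kPa
yᵢ = zᵢPᵢˢᵃᵗ/P ⇒ y_1 = 0.2512·123.1/76.0754 = 0.4065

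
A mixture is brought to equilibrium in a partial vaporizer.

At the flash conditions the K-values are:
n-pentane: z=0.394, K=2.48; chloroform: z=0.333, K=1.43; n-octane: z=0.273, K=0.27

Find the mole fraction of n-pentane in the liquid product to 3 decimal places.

Let ψ = V/F and solve Σ zᵢ(Kᵢ−1)/(1+ψ(Kᵢ−1)) = 0.
Feasibility: ΣzᵢKᵢ = 1.527, Σzᵢ/Kᵢ = 1.403 — both > 1, two phases present.
Iterate (Newton) starting at ψ = 0.54:
  ψ = 0.540: g = 0.1113, g' = -0.704 → ψ = 0.698
  ψ = 0.698: g = -0.0096, g' = -0.850 → ψ = 0.687
Converged at ψ = 0.687.
Compositions from xᵢ = zᵢ/(1+ψ(Kᵢ−1)), yᵢ = Kᵢxᵢ:
  n-pentane: x = 0.195, y = 0.485
  chloroform: x = 0.257, y = 0.368
  n-octane: x = 0.548, y = 0.148

x_n-pentane = 0.195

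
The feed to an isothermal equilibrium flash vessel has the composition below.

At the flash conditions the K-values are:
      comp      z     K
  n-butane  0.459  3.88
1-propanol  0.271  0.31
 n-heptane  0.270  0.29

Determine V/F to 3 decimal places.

Material balance + equilibrium reduce to Σ zᵢ(Kᵢ−1)/(1+V/F(Kᵢ−1)) = 0.
Check two-phase: ΣzᵢKᵢ = 1.943 > 1 and Σzᵢ/Kᵢ = 1.924 > 1, so g(0) = 0.943 > 0 and g(1) = -0.924 < 0.
Newton–Raphson from V/F = 0.5:
  V/F = 0.500: g = -0.0409, g' = -1.267 → V/F = 0.468
Converged at V/F = 0.468.

V/F = 0.468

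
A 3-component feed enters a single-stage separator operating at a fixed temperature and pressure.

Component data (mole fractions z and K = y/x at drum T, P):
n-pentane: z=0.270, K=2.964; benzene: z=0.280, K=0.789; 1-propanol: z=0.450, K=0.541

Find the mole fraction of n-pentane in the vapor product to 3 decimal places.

Let ψ = V/F and solve Σ zᵢ(Kᵢ−1)/(1+ψ(Kᵢ−1)) = 0.
Feasibility: ΣzᵢKᵢ = 1.265, Σzᵢ/Kᵢ = 1.278 — both > 1, two phases present.
Newton iteration, ψ⁰ = 0.5:
  ψ = 0.500: g = -0.0666, g' = -0.440 → ψ = 0.349
  ψ = 0.349: g = 0.0050, g' = -0.516 → ψ = 0.359
Converged at ψ = 0.359.
Compositions from xᵢ = zᵢ/(1+ψ(Kᵢ−1)), yᵢ = Kᵢxᵢ:
  n-pentane: x = 0.158, y = 0.470
  benzene: x = 0.303, y = 0.239
  1-propanol: x = 0.539, y = 0.291

y_n-pentane = 0.470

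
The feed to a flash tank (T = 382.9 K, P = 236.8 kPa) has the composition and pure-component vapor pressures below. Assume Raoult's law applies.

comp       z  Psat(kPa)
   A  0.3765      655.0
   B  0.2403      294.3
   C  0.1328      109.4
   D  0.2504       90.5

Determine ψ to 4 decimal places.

Raoult's law: Kᵢ = Pᵢˢᵃᵗ/P = Pᵢˢᵃᵗ/236.8.
  K_A = 655.0/236.8 = 2.766047, K_B = 294.3/236.8 = 1.242821, K_C = 109.4/236.8 = 0.461993, K_D = 90.5/236.8 = 0.382179
Newton–Raphson from ψ = 0.5:
  ψ = 0.5000: g = 0.08355, g' = -0.6145 → ψ = 0.6360
  ψ = 0.6360: g = 0.00028, g' = -0.6193 → ψ = 0.6364
Converged at ψ = 0.6364.

ψ = 0.6364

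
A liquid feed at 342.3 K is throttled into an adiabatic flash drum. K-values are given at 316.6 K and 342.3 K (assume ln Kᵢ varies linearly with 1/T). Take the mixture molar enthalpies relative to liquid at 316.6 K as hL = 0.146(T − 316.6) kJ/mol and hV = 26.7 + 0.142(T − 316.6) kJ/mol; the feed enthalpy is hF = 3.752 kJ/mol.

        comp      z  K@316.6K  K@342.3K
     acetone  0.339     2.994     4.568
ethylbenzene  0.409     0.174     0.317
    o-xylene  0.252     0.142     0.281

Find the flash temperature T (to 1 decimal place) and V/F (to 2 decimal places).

T = 320.9 K, V/F = 0.12

Adiabatic flash: solve Rachford–Rice at each trial T, then check hF = ψ·hV(T) + (1−ψ)·hL(T).
  T = 316.6 K: K = (2.994, 0.174, 0.142), RR gives ψ = 0.073, H_out = 1.947 kJ/mol
  T = 342.3 K: K = (4.568, 0.317, 0.281), RR gives ψ = 0.301, H_out = 11.764 kJ/mol
  T = 329.5 K: K = (3.732, 0.238, 0.203), RR gives ψ = 0.195, H_out = 7.083 kJ/mol
  T = 323.1 K: K = (3.353, 0.204, 0.170), RR gives ψ = 0.138, H_out = 4.638 kJ/mol
  T = 319.9 K: K = (3.173, 0.189, 0.156), RR gives ψ = 0.107, H_out = 3.347 kJ/mol
  T = 321.5 K: K = (3.262, 0.197, 0.163), RR gives ψ = 0.123, H_out = 4.000 kJ/mol
Linear interpolation between T = 319.9 (H_out = 3.347) and T = 321.5 (H_out = 4.000) on hF = 3.752 gives T ≈ 320.9 K, at which ψ = 0.12.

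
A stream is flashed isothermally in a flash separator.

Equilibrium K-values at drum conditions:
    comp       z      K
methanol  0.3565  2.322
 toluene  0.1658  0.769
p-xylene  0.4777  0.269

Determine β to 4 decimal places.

Let β = V/F and solve Σ zᵢ(Kᵢ−1)/(1+β(Kᵢ−1)) = 0.
Check two-phase: ΣzᵢKᵢ = 1.0838 > 1 and Σzᵢ/Kᵢ = 2.1450 > 1, so g(0) = 0.0838 > 0 and g(1) = -1.1450 < 0.
Newton iteration, β⁰ = 0.5:
  β = 0.5000: g = -0.30991, g' = -0.8712 → β = 0.1443
  β = 0.1443: g = -0.03418, g' = -0.7679 → β = 0.0998
  β = 0.0998: g = 0.00051, g' = -0.7926 → β = 0.1004
Converged at β = 0.1004.

β = 0.1004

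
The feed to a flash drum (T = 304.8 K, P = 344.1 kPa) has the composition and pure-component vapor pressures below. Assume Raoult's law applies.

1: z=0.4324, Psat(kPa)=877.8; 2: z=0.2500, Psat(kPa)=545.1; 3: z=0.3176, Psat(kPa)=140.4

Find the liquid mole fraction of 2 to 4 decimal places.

Raoult's law: Kᵢ = Pᵢˢᵃᵗ/P = Pᵢˢᵃᵗ/344.1.
  K_1 = 877.8/344.1 = 2.551003, K_2 = 545.1/344.1 = 1.584133, K_3 = 140.4/344.1 = 0.408021
Rachford–Rice: g(V/F) = Σ zᵢ(Kᵢ−1)/(1+V/F(Kᵢ−1)) = 0.
Feasibility: ΣzᵢKᵢ = 1.6287, Σzᵢ/Kᵢ = 1.1057 — both > 1, two phases present.
Newton iteration, V/F⁰ = 0.38:
  V/F = 0.3800: g = 0.29888, g' = -0.6542 → V/F = 0.8369
  V/F = 0.8369: g = 0.01732, g' = -0.6726 → V/F = 0.8626
  V/F = 0.8626: g = -0.00025, g' = -0.6928 → V/F = 0.8623
Converged at V/F = 0.8623.
Compositions from xᵢ = zᵢ/(1+V/F(Kᵢ−1)), yᵢ = Kᵢxᵢ:
  1: x = 0.1850, y = 0.4719
  2: x = 0.1663, y = 0.2634
  3: x = 0.6487, y = 0.2647

x_2 = 0.1663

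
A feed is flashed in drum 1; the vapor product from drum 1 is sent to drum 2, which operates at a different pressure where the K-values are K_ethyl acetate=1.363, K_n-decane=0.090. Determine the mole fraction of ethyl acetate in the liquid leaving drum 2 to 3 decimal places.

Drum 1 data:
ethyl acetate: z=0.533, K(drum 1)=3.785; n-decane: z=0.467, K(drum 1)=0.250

x_ethyl acetate (drum 2) = 0.715

Drum 1:
Rachford–Rice: g(ψ₁) = Σ zᵢ(Kᵢ−1)/(1+ψ₁(Kᵢ−1)) = 0.
Check two-phase: ΣzᵢKᵢ = 2.134 > 1 and Σzᵢ/Kᵢ = 2.009 > 1, so g(0) = 1.134 > 0 and g(1) = -1.009 < 0.
Binary case is linear: z₁(K₁−1)(1+ψ₁(K₂−1)) + z₂(K₂−1)(1+ψ₁(K₁−1)) = 0
⇒ ψ₁ = [z₁(K₁−1)+z₂(K₂−1)] / [−(K₁−1)(K₂−1)] = 1.1342/2.0888 = 0.543
Drum-1 compositions:
  ethyl acetate: x = 0.212, y = 0.803
  n-decane: x = 0.788, y = 0.197
Drum-2 feed = drum-1 vapor: z₂ = (0.8030, 0.1970).
Drum 2:
Rachford–Rice: g(ψ₂) = Σ zᵢ(Kᵢ−1)/(1+ψ₂(Kᵢ−1)) = 0.
g(0) = ΣzᵢKᵢ − 1 = 0.112 and g(1) = 1 − Σzᵢ/Kᵢ = -1.778, so a root lies in (0, 1).
Binary case is linear: z₁(K₁−1)(1+ψ₂(K₂−1)) + z₂(K₂−1)(1+ψ₂(K₁−1)) = 0
⇒ ψ₂ = [z₁(K₁−1)+z₂(K₂−1)] / [−(K₁−1)(K₂−1)] = 0.1123/0.3303 = 0.340
  ethyl acetate: x = 0.715, y = 0.974
  n-decane: x = 0.285, y = 0.026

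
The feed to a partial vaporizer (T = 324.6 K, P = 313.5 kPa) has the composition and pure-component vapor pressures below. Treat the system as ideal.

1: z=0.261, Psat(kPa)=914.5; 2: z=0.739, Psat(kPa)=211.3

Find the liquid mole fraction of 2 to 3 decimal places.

Raoult's law: Kᵢ = Pᵢˢᵃᵗ/P = Pᵢˢᵃᵗ/313.5.
  K_1 = 914.5/313.5 = 2.91707, K_2 = 211.3/313.5 = 0.67400
Material balance + equilibrium reduce to Σ zᵢ(Kᵢ−1)/(1+ψ(Kᵢ−1)) = 0.
Feasibility: ΣzᵢKᵢ = 1.259, Σzᵢ/Kᵢ = 1.186 — both > 1, two phases present.
Binary case is linear: z₁(K₁−1)(1+ψ(K₂−1)) + z₂(K₂−1)(1+ψ(K₁−1)) = 0
⇒ ψ = [z₁(K₁−1)+z₂(K₂−1)] / [−(K₁−1)(K₂−1)] = 0.2594/0.6250 = 0.415
Compositions from xᵢ = zᵢ/(1+ψ(Kᵢ−1)), yᵢ = Kᵢxᵢ:
  1: x = 0.145, y = 0.424
  2: x = 0.855, y = 0.576

x_2 = 0.855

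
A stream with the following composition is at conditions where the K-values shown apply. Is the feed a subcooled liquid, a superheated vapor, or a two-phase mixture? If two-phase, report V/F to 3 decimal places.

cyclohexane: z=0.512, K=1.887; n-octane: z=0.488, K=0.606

ΣzᵢKᵢ = 1.262; Σzᵢ/Kᵢ = 1.077.
Both exceed 1, so a two-phase solution exists.
Material balance + equilibrium reduce to Σ zᵢ(Kᵢ−1)/(1+ψ(Kᵢ−1)) = 0.
Binary case is linear: z₁(K₁−1)(1+ψ(K₂−1)) + z₂(K₂−1)(1+ψ(K₁−1)) = 0
⇒ ψ = [z₁(K₁−1)+z₂(K₂−1)] / [−(K₁−1)(K₂−1)] = 0.2619/0.3495 = 0.749

two-phase, V/F = 0.749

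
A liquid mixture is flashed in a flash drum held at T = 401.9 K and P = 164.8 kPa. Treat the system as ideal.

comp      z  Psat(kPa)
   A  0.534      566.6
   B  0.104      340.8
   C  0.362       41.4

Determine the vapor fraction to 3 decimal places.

Raoult's law: Kᵢ = Pᵢˢᵃᵗ/P = Pᵢˢᵃᵗ/164.8.
  K_A = 566.6/164.8 = 3.43811, K_B = 340.8/164.8 = 2.06796, K_C = 41.4/164.8 = 0.25121
Iterate (Newton) starting at ψ = 0.5:
  ψ = 0.500: g = 0.2258, g' = -1.214 → ψ = 0.686
  ψ = 0.686: g = -0.0062, g' = -1.342 → ψ = 0.681
Converged at ψ = 0.681.

ψ = 0.681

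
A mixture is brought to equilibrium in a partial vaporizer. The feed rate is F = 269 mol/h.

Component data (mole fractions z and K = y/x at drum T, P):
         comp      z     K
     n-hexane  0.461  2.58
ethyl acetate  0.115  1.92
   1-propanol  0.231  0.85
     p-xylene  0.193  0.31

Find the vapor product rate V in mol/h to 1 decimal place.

V = 231.5 mol/h

Material balance + equilibrium reduce to Σ zᵢ(Kᵢ−1)/(1+ψ(Kᵢ−1)) = 0.
Feasibility: ΣzᵢKᵢ = 1.666, Σzᵢ/Kᵢ = 1.133 — both > 1, two phases present.
Iterate (Newton) starting at ψ = 0.4:
  ψ = 0.400: g = 0.3029, g' = -0.665 → ψ = 0.855
  ψ = 0.855: g = 0.0044, g' = -0.792 → ψ = 0.861
Converged at ψ = 0.861.
Then V = ψ·F = 0.8607·269 = 231.5 mol/h and L = F − V = 37.5 mol/h.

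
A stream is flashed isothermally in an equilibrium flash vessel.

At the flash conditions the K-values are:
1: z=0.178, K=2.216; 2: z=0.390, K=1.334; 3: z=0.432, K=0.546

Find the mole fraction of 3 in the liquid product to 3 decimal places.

x_3 = 0.550

Rachford–Rice: g(ψ) = Σ zᵢ(Kᵢ−1)/(1+ψ(Kᵢ−1)) = 0.
Feasibility: ΣzᵢKᵢ = 1.151, Σzᵢ/Kᵢ = 1.164 — both > 1, two phases present.
Iterate (Newton) starting at ψ = 0.57:
  ψ = 0.570: g = -0.0273, g' = -0.285 → ψ = 0.474
  ψ = 0.474: g = -0.0001, g' = -0.283 → ψ = 0.473
Converged at ψ = 0.473.
Compositions from xᵢ = zᵢ/(1+ψ(Kᵢ−1)), yᵢ = Kᵢxᵢ:
  1: x = 0.113, y = 0.250
  2: x = 0.337, y = 0.449
  3: x = 0.550, y = 0.300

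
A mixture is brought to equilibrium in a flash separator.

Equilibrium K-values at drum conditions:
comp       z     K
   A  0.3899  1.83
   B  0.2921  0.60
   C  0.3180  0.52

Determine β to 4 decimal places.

Material balance + equilibrium reduce to Σ zᵢ(Kᵢ−1)/(1+β(Kᵢ−1)) = 0.
Feasibility: ΣzᵢKᵢ = 1.0541, Σzᵢ/Kᵢ = 1.3114 — both > 1, two phases present.
Newton iteration, β⁰ = 0.51:
  β = 0.5100: g = -0.12153, g' = -0.3348 → β = 0.1470
  β = 0.1470: g = 0.00005, g' = -0.3509 → β = 0.1472
Converged at β = 0.1472.

β = 0.1472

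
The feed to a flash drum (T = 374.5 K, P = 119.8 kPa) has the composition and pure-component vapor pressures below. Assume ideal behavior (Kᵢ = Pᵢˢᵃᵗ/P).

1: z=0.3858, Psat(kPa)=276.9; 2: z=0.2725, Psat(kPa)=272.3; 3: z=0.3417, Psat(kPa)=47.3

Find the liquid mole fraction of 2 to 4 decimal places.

Raoult's law: Kᵢ = Pᵢˢᵃᵗ/P = Pᵢˢᵃᵗ/119.8.
  K_1 = 276.9/119.8 = 2.311352, K_2 = 272.3/119.8 = 2.272955, K_3 = 47.3/119.8 = 0.394825
Newton–Raphson from ψ = 0.5:
  ψ = 0.5000: g = 0.22103, g' = -0.6642 → ψ = 0.8328
  ψ = 0.8328: g = -0.00668, g' = -0.7643 → ψ = 0.8240
Converged at ψ = 0.8240.
Compositions from xᵢ = zᵢ/(1+ψ(Kᵢ−1)), yᵢ = Kᵢxᵢ:
  1: x = 0.1854, y = 0.4286
  2: x = 0.1330, y = 0.3023
  3: x = 0.6816, y = 0.2691

x_2 = 0.1330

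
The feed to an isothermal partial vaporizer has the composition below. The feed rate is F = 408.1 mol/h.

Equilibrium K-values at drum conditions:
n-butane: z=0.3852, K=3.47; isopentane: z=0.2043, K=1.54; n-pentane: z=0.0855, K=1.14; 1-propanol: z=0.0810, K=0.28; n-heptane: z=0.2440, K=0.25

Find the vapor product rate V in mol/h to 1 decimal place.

Material balance + equilibrium reduce to Σ zᵢ(Kᵢ−1)/(1+ψ(Kᵢ−1)) = 0.
Feasibility: ΣzᵢKᵢ = 1.8324, Σzᵢ/Kᵢ = 1.5840 — both > 1, two phases present.
Newton–Raphson from ψ = 0.5:
  ψ = 0.5000: g = 0.13983, g' = -0.9627 → ψ = 0.6452
  ψ = 0.6452: g = -0.00391, g' = -1.0453 → ψ = 0.6415
Converged at ψ = 0.6415.
Then V = ψ·F = 0.6415·408.1 = 261.8 mol/h and L = F − V = 146.3 mol/h.

V = 261.8 mol/h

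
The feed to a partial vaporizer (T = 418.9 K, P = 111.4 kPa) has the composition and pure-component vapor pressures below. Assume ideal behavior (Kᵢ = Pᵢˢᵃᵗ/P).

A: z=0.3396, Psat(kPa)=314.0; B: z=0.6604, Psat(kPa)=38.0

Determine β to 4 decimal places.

Raoult's law: Kᵢ = Pᵢˢᵃᵗ/P = Pᵢˢᵃᵗ/111.4.
  K_A = 314.0/111.4 = 2.818671, K_B = 38.0/111.4 = 0.341113
Iterate (Newton) starting at β = 0.68:
  β = 0.6800: g = -0.51221, g' = -1.1656 → β = 0.2406
  β = 0.2406: g = -0.08744, g' = -0.9485 → β = 0.1484
  β = 0.1484: g = 0.00410, g' = -1.0488 → β = 0.1523
Converged at β = 0.1523.

β = 0.1523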